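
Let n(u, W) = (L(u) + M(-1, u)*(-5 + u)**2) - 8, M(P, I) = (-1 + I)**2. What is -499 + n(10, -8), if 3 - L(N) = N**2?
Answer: 1421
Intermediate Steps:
L(N) = 3 - N**2
n(u, W) = -5 - u**2 + (-1 + u)**2*(-5 + u)**2 (n(u, W) = ((3 - u**2) + (-1 + u)**2*(-5 + u)**2) - 8 = (3 - u**2 + (-1 + u)**2*(-5 + u)**2) - 8 = -5 - u**2 + (-1 + u)**2*(-5 + u)**2)
-499 + n(10, -8) = -499 + (-5 - 1*10**2 + (-1 + 10)**2*(-5 + 10)**2) = -499 + (-5 - 1*100 + 9**2*5**2) = -499 + (-5 - 100 + 81*25) = -499 + (-5 - 100 + 2025) = -499 + 1920 = 1421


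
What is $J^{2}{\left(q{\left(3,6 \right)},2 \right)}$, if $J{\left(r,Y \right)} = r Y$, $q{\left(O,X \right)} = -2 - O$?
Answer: $100$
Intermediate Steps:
$J{\left(r,Y \right)} = Y r$
$J^{2}{\left(q{\left(3,6 \right)},2 \right)} = \left(2 \left(-2 - 3\right)\right)^{2} = \left(2 \left(-5\right)\right)^{2} = \left(-10\right)^{2} = 100$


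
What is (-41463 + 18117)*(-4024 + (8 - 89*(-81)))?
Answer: -74543778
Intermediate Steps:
(-41463 + 18117)*(-4024 + (8 - 89*(-81))) = -23346*(-4024 + (8 + 7209)) = -23346*(-4024 + 7217) = -23346*3193 = -74543778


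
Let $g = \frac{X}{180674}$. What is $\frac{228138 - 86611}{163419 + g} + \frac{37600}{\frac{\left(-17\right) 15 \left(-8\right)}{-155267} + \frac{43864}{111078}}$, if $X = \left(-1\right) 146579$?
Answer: $\frac{2393342992301089740764458}{24299539069596973717} \approx 98493.0$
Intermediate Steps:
$X = -146579$
$g = - \frac{146579}{180674} \approx -0.81129$
$\frac{228138 - 86611}{163419 + g} + \frac{37600}{\frac{\left(-17\right) 15 \left(-8\right)}{-155267} + \frac{43864}{111078}} = \frac{228138 - 86611}{163419 - \frac{146579}{180674}} + \frac{37600}{\frac{\left(-17\right) 15 \left(-8\right)}{-155267} + \frac{43864}{111078}} = \frac{141527}{\frac{29525417827}{180674}} + \frac{37600}{\left(-255\right) \left(-8\right) \left(- \frac{1}{155267}\right) + 43864 \cdot \frac{1}{111078}} = 141527 \cdot \frac{180674}{29525417827} + \frac{37600}{2040 \left(- \frac{1}{155267}\right) + \frac{21932}{55539}} = \frac{25570249198}{29525417827} + \frac{37600}{- \frac{2040}{155267} + \frac{21932}{55539}} = \frac{25570249198}{29525417827} + \frac{37600}{\frac{3292016284}{8623373913}} = \frac{25570249198}{29525417827} + 37600 \cdot \frac{8623373913}{3292016284} = \frac{25570249198}{29525417827} + \frac{81059714782200}{823004071} = \frac{2393342992301089740764458}{24299539069596973717}$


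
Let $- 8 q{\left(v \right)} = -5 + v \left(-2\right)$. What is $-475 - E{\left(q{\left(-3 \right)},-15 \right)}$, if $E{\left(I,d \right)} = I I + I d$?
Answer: $- \frac{30521}{64} \approx -476.89$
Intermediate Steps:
$q{\left(v \right)} = \frac{5}{8} + \frac{v}{4}$ ($q{\left(v \right)} = - \frac{-5 + v \left(-2\right)}{8} = - \frac{-5 - 2 v}{8} = \frac{5}{8} + \frac{v}{4}$)
$E{\left(I,d \right)} = I^{2} + I d$
$-475 - E{\left(q{\left(-3 \right)},-15 \right)} = -475 - \left(\frac{5}{8} + \frac{1}{4} \left(-3\right)\right) \left(\left(\frac{5}{8} + \frac{1}{4} \left(-3\right)\right) - 15\right) = -475 - \left(\frac{5}{8} - \frac{3}{4}\right) \left(\left(\frac{5}{8} - \frac{3}{4}\right) - 15\right) = -475 - - \frac{- \frac{1}{8} - 15}{8} = -475 - \left(- \frac{1}{8}\right) \left(- \frac{121}{8}\right) = -475 - \frac{121}{64} = - \frac{30521}{64}$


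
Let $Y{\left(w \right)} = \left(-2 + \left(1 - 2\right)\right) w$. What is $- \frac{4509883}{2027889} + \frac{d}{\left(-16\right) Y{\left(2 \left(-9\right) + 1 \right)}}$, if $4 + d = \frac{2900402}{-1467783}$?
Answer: $- \frac{99699045477587}{44978237334648} \approx -2.2166$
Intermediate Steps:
$d = - \frac{8771534}{1467783}$ ($d = -4 + \frac{2900402}{-1467783} = -4 + 2900402 \left(- \frac{1}{1467783}\right) = -4 - \frac{2900402}{1467783} = - \frac{8771534}{1467783} \approx -5.976$)
$Y{\left(w \right)} = - 3 w$ ($Y{\left(w \right)} = \left(-2 - 1\right) w = - 3 w$)
$- \frac{4509883}{2027889} + \frac{d}{\left(-16\right) Y{\left(2 \left(-9\right) + 1 \right)}} = - \frac{4509883}{2027889} - \frac{8771534}{1467783 \left(- 16 \left(- 3 \left(2 \left(-9\right) + 1\right)\right)\right)} = \left(-4509883\right) \frac{1}{2027889} - \frac{8771534}{1467783 \left(- 16 \left(- 3 \left(-18 + 1\right)\right)\right)} = - \frac{4509883}{2027889} - \frac{8771534}{1467783 \left(- 16 \left(\left(-3\right) \left(-17\right)\right)\right)} = - \frac{4509883}{2027889} - \frac{8771534}{1467783 \left(\left(-16\right) 51\right)} = - \frac{4509883}{2027889} - \frac{8771534}{1467783 \left(-816\right)} = - \frac{4509883}{2027889} - - \frac{4385767}{598855464} = - \frac{4509883}{2027889} + \frac{4385767}{598855464} = - \frac{99699045477587}{44978237334648}$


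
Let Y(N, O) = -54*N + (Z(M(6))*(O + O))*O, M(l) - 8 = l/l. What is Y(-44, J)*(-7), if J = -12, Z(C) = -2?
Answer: -12600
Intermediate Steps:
M(l) = 9 (M(l) = 8 + l/l = 8 + 1 = 9)
Y(N, O) = -54*N - 4*O² (Y(N, O) = -54*N + (-2*(O + O))*O = -54*N + (-4*O)*O = -54*N - 4*O²)
Y(-44, J)*(-7) = (-54*(-44) - 4*(-12)²)*(-7) = (2376 - 4*144)*(-7) = (2376 - 576)*(-7) = 1800*(-7) = -12600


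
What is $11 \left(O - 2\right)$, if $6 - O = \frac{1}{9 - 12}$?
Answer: $\frac{143}{3} \approx 47.667$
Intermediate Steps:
$O = \frac{19}{3}$ ($O = 6 - \frac{1}{9 - 12} = 6 - \frac{1}{-3} = 6 - - \frac{1}{3} = 6 + \frac{1}{3} = \frac{19}{3} \approx 6.3333$)
$11 \left(O - 2\right) = 11 \left(\frac{19}{3} - 2\right) = 11 \cdot \frac{13}{3} = \frac{143}{3}$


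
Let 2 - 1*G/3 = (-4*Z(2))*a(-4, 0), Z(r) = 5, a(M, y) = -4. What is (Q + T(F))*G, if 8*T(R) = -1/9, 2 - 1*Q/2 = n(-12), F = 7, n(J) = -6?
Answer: -14963/4 ≈ -3740.8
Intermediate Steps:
Q = 16 (Q = 4 - 2*(-6) = 4 + 12 = 16)
T(R) = -1/72 (T(R) = (-1/9)/8 = (-1*⅑)/8 = (⅛)*(-⅑) = -1/72)
G = -234 (G = 6 - 3*(-4*5)*(-4) = 6 - (-60)*(-4) = 6 - 3*80 = 6 - 240 = -234)
(Q + T(F))*G = (16 - 1/72)*(-234) = (1151/72)*(-234) = -14963/4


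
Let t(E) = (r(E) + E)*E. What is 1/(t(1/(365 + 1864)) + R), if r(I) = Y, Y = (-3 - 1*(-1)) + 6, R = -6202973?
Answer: -4968441/30819105366176 ≈ -1.6121e-7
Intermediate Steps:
Y = 4 (Y = (-3 + 1) + 6 = -2 + 6 = 4)
r(I) = 4
t(E) = E*(4 + E) (t(E) = (4 + E)*E = E*(4 + E))
1/(t(1/(365 + 1864)) + R) = 1/((4 + 1/(365 + 1864))/(365 + 1864) - 6202973) = 1/((4 + 1/2229)/2229 - 6202973) = 1/((1/2229)*(8917/2229) - 6202973) = 1/(8917/4968441 - 6202973) = 1/(-30819105366176/4968441) = -4968441/30819105366176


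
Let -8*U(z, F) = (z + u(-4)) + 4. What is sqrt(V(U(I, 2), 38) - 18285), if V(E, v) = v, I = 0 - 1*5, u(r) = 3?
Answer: I*sqrt(18247) ≈ 135.08*I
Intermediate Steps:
I = -5 (I = 0 - 5 = -5)
U(z, F) = -7/8 - z/8 (U(z, F) = -((z + 3) + 4)/8 = -((3 + z) + 4)/8 = -(7 + z)/8 = -7/8 - z/8)
sqrt(V(U(I, 2), 38) - 18285) = sqrt(38 - 18285) = sqrt(-18247) = I*sqrt(18247)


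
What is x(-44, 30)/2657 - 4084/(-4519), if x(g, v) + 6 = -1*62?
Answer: 10543896/12006983 ≈ 0.87815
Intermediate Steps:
x(g, v) = -68 (x(g, v) = -6 - 1*62 = -6 - 62 = -68)
x(-44, 30)/2657 - 4084/(-4519) = -68/2657 - 4084/(-4519) = -68*1/2657 - 4084*(-1/4519) = -68/2657 + 4084/4519 = 10543896/12006983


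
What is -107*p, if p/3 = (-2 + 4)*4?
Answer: -2568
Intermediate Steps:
p = 24 (p = 3*((-2 + 4)*4) = 3*(2*4) = 3*8 = 24)
-107*p = -107*24 = -2568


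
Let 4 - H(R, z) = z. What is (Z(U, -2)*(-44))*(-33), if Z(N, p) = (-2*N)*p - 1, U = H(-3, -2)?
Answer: 33396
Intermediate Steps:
H(R, z) = 4 - z
U = 6 (U = 4 - 1*(-2) = 4 + 2 = 6)
Z(N, p) = -1 - 2*N*p (Z(N, p) = -2*N*p - 1 = -1 - 2*N*p)
(Z(U, -2)*(-44))*(-33) = ((-1 - 2*6*(-2))*(-44))*(-33) = ((-1 + 24)*(-44))*(-33) = (23*(-44))*(-33) = -1012*(-33) = 33396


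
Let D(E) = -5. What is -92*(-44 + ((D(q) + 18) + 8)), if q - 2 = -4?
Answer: 2116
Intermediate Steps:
q = -2 (q = 2 - 4 = -2)
-92*(-44 + ((D(q) + 18) + 8)) = -92*(-44 + ((-5 + 18) + 8)) = -92*(-44 + (13 + 8)) = -92*(-44 + 21) = -92*(-23) = 2116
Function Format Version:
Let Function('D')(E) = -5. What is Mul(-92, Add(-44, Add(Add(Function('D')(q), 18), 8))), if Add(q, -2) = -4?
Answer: 2116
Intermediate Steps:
q = -2 (q = Add(2, -4) = -2)
Mul(-92, Add(-44, Add(Add(Function('D')(q), 18), 8))) = Mul(-92, Add(-44, Add(Add(-5, 18), 8))) = Mul(-92, Add(-44, Add(13, 8))) = Mul(-92, Add(-44, 21)) = Mul(-92, -23) = 2116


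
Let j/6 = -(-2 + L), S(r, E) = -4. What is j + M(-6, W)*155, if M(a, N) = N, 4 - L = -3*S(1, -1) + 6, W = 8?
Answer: 1336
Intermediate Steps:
L = -14 (L = 4 - (-3*(-4) + 6) = 4 - (12 + 6) = 4 - 1*18 = 4 - 18 = -14)
j = 96 (j = 6*(-(-2 - 14)) = 6*(-1*(-16)) = 6*16 = 96)
j + M(-6, W)*155 = 96 + 8*155 = 96 + 1240 = 1336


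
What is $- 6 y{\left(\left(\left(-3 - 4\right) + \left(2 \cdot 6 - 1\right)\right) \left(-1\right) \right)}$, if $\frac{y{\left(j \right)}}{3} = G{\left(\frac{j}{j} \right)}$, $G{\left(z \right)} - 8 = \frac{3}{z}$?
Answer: $-198$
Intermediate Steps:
$G{\left(z \right)} = 8 + \frac{3}{z}$
$y{\left(j \right)} = 33$ ($y{\left(j \right)} = 3 \left(8 + \frac{3}{j \frac{1}{j}}\right) = 3 \left(8 + \frac{3}{1}\right) = 3 \left(8 + 3 \cdot 1\right) = 3 \left(8 + 3\right) = 3 \cdot 11 = 33$)
$- 6 y{\left(\left(\left(-3 - 4\right) + \left(2 \cdot 6 - 1\right)\right) \left(-1\right) \right)} = \left(-6\right) 33 = -198$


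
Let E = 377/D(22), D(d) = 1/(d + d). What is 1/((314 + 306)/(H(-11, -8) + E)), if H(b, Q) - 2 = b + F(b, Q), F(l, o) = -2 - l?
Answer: 4147/155 ≈ 26.755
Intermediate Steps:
D(d) = 1/(2*d)
H(b, Q) = 0 (H(b, Q) = 2 + (b + (-2 - b)) = 2 - 2 = 0)
E = 16588 (E = 377/(((½)/22)) = 377/(((½)*(1/22))) = 377/(1/44) = 377*44 = 16588)
1/((314 + 306)/(H(-11, -8) + E)) = 1/((314 + 306)/(0 + 16588)) = 1/(620/16588) = 1/(620*(1/16588)) = 1/(155/4147) = 4147/155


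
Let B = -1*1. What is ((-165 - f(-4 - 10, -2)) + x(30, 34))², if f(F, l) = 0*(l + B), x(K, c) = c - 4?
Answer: 18225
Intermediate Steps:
B = -1
x(K, c) = -4 + c
f(F, l) = 0 (f(F, l) = 0*(l - 1) = 0*(-1 + l) = 0)
((-165 - f(-4 - 10, -2)) + x(30, 34))² = ((-165 - 1*0) + (-4 + 34))² = ((-165 + 0) + 30)² = (-165 + 30)² = (-135)² = 18225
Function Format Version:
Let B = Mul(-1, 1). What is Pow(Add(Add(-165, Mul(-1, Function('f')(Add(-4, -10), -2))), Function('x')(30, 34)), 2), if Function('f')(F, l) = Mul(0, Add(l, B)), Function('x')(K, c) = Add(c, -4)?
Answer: 18225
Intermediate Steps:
B = -1
Function('x')(K, c) = Add(-4, c)
Function('f')(F, l) = 0 (Function('f')(F, l) = Mul(0, Add(l, -1)) = Mul(0, Add(-1, l)) = 0)
Pow(Add(Add(-165, Mul(-1, Function('f')(Add(-4, -10), -2))), Function('x')(30, 34)), 2) = Pow(Add(Add(-165, Mul(-1, 0)), Add(-4, 34)), 2) = Pow(Add(Add(-165, 0), 30), 2) = Pow(Add(-165, 30), 2) = Pow(-135, 2) = 18225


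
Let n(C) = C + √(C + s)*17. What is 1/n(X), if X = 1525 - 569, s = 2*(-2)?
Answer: 239/159702 - 17*√238/319404 ≈ 0.00067544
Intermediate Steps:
s = -4
X = 956
n(C) = C + 17*√(-4 + C) (n(C) = C + √(C - 4)*17 = C + √(-4 + C)*17 = C + 17*√(-4 + C))
1/n(X) = 1/(956 + 17*√(-4 + 956)) = 1/(956 + 17*√952) = 1/(956 + 17*(2*√238)) = 1/(956 + 34*√238)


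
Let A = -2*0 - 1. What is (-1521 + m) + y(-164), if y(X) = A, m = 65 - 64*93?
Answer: -7409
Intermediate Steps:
A = -1 (A = 0 - 1 = -1)
m = -5887 (m = 65 - 5952 = -5887)
y(X) = -1
(-1521 + m) + y(-164) = (-1521 - 5887) - 1 = -7408 - 1 = -7409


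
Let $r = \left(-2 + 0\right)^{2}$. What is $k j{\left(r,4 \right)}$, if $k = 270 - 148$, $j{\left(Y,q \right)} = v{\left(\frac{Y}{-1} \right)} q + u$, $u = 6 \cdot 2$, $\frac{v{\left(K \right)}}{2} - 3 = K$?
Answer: $488$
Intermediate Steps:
$v{\left(K \right)} = 6 + 2 K$
$u = 12$
$r = 4$ ($r = \left(-2\right)^{2} = 4$)
$j{\left(Y,q \right)} = 12 + q \left(6 - 2 Y\right)$ ($j{\left(Y,q \right)} = \left(6 + 2 \frac{Y}{-1}\right) q + 12 = \left(6 + 2 Y \left(-1\right)\right) q + 12 = \left(6 + 2 \left(- Y\right)\right) q + 12 = \left(6 - 2 Y\right) q + 12 = q \left(6 - 2 Y\right) + 12 = 12 + q \left(6 - 2 Y\right)$)
$k = 122$
$k j{\left(r,4 \right)} = 122 \left(12 + 2 \cdot 4 \left(3 - 4\right)\right) = 122 \left(12 + 2 \cdot 4 \left(-1\right)\right) = 122 \left(12 - 8\right) = 122 \cdot 4 = 488$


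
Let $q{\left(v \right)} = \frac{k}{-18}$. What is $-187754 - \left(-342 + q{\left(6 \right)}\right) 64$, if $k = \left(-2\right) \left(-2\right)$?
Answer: $- \frac{1492666}{9} \approx -1.6585 \cdot 10^{5}$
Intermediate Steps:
$k = 4$
$q{\left(v \right)} = - \frac{2}{9}$ ($q{\left(v \right)} = \frac{4}{-18} = 4 \left(- \frac{1}{18}\right) = - \frac{2}{9}$)
$-187754 - \left(-342 + q{\left(6 \right)}\right) 64 = -187754 - \left(-342 - \frac{2}{9}\right) 64 = -187754 - \left(- \frac{3080}{9}\right) 64 = -187754 - - \frac{197120}{9} = -187754 + \frac{197120}{9} = - \frac{1492666}{9}$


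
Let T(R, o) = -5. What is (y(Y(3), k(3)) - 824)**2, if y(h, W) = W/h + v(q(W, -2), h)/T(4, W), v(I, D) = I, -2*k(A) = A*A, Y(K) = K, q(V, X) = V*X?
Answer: 68442529/100 ≈ 6.8443e+5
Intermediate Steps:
k(A) = -A**2/2 (k(A) = -A*A/2 = -A**2/2)
y(h, W) = 2*W/5 + W/h (y(h, W) = W/h + (W*(-2))/(-5) = W/h - 2*W*(-1/5) = W/h + 2*W/5 = 2*W/5 + W/h)
(y(Y(3), k(3)) - 824)**2 = ((2*(-1/2*3**2)/5 - 1/2*3**2/3) - 824)**2 = ((2*(-1/2*9)/5 - 1/2*9*(1/3)) - 824)**2 = (((2/5)*(-9/2) - 9/2*1/3) - 824)**2 = ((-9/5 - 3/2) - 824)**2 = (-33/10 - 824)**2 = (-8273/10)**2 = 68442529/100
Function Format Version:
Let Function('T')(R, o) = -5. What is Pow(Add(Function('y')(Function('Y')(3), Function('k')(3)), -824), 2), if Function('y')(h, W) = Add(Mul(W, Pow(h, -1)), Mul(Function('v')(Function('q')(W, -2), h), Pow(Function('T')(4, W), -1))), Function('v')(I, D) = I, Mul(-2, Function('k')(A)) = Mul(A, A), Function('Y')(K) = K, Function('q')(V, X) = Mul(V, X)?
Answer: Rational(68442529, 100) ≈ 6.8443e+5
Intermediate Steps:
Function('k')(A) = Mul(Rational(-1, 2), Pow(A, 2)) (Function('k')(A) = Mul(Rational(-1, 2), Mul(A, A)) = Mul(Rational(-1, 2), Pow(A, 2)))
Function('y')(h, W) = Add(Mul(Rational(2, 5), W), Mul(W, Pow(h, -1))) (Function('y')(h, W) = Add(Mul(W, Pow(h, -1)), Mul(Mul(W, -2), Pow(-5, -1))) = Add(Mul(W, Pow(h, -1)), Mul(Mul(-2, W), Rational(-1, 5))) = Add(Mul(W, Pow(h, -1)), Mul(Rational(2, 5), W)) = Add(Mul(Rational(2, 5), W), Mul(W, Pow(h, -1))))
Pow(Add(Function('y')(Function('Y')(3), Function('k')(3)), -824), 2) = Pow(Add(Add(Mul(Rational(2, 5), Mul(Rational(-1, 2), Pow(3, 2))), Mul(Mul(Rational(-1, 2), Pow(3, 2)), Pow(3, -1))), -824), 2) = Pow(Add(Add(Mul(Rational(2, 5), Mul(Rational(-1, 2), 9)), Mul(Mul(Rational(-1, 2), 9), Rational(1, 3))), -824), 2) = Pow(Add(Add(Mul(Rational(2, 5), Rational(-9, 2)), Mul(Rational(-9, 2), Rational(1, 3))), -824), 2) = Pow(Add(Add(Rational(-9, 5), Rational(-3, 2)), -824), 2) = Pow(Add(Rational(-33, 10), -824), 2) = Pow(Rational(-8273, 10), 2) = Rational(68442529, 100)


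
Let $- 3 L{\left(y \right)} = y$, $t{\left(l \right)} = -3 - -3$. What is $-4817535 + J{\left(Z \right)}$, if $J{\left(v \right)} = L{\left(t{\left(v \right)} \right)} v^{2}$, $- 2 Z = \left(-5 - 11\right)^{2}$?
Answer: $-4817535$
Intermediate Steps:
$t{\left(l \right)} = 0$ ($t{\left(l \right)} = -3 + 3 = 0$)
$L{\left(y \right)} = - \frac{y}{3}$
$Z = -128$ ($Z = - \frac{\left(-5 - 11\right)^{2}}{2} = - \frac{\left(-16\right)^{2}}{2} = \left(- \frac{1}{2}\right) 256 = -128$)
$J{\left(v \right)} = 0$ ($J{\left(v \right)} = \left(- \frac{1}{3}\right) 0 v^{2} = 0 v^{2} = 0$)
$-4817535 + J{\left(Z \right)} = -4817535 + 0 = -4817535$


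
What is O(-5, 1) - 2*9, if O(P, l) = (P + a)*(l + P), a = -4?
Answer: 18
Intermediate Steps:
O(P, l) = (-4 + P)*(P + l) (O(P, l) = (P - 4)*(l + P) = (-4 + P)*(P + l))
O(-5, 1) - 2*9 = ((-5)² - 4*(-5) - 4*1 - 5*1) - 2*9 = (25 + 20 - 4 - 5) - 18 = 36 - 18 = 18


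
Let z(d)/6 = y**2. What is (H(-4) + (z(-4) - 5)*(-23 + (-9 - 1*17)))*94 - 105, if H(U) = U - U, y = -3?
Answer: -225799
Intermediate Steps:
H(U) = 0
z(d) = 54 (z(d) = 6*(-3)**2 = 6*9 = 54)
(H(-4) + (z(-4) - 5)*(-23 + (-9 - 1*17)))*94 - 105 = (0 + (54 - 5)*(-23 + (-9 - 1*17)))*94 - 105 = (0 + 49*(-23 + (-9 - 17)))*94 - 105 = (0 + 49*(-23 - 26))*94 - 105 = (0 + 49*(-49))*94 - 105 = (0 - 2401)*94 - 105 = -2401*94 - 105 = -225694 - 105 = -225799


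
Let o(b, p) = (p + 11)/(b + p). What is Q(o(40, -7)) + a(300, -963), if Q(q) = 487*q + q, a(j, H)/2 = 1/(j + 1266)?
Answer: 509483/8613 ≈ 59.153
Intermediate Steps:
a(j, H) = 2/(1266 + j) (a(j, H) = 2/(j + 1266) = 2/(1266 + j))
o(b, p) = (11 + p)/(b + p)
Q(q) = 488*q
Q(o(40, -7)) + a(300, -963) = 488*((11 - 7)/(40 - 7)) + 2/(1266 + 300) = 488*(4/33) + 2/1566 = 488*((1/33)*4) + 2*(1/1566) = 488*(4/33) + 1/783 = 1952/33 + 1/783 = 509483/8613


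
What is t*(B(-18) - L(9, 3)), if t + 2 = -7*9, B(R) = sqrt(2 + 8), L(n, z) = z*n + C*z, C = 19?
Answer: 5460 - 65*sqrt(10) ≈ 5254.5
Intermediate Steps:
L(n, z) = 19*z + n*z (L(n, z) = z*n + 19*z = n*z + 19*z = 19*z + n*z)
B(R) = sqrt(10)
t = -65 (t = -2 - 7*9 = -2 - 63 = -65)
t*(B(-18) - L(9, 3)) = -65*(sqrt(10) - 3*(19 + 9)) = -65*(sqrt(10) - 3*28) = -65*(sqrt(10) - 1*84) = -65*(sqrt(10) - 84) = -65*(-84 + sqrt(10)) = 5460 - 65*sqrt(10)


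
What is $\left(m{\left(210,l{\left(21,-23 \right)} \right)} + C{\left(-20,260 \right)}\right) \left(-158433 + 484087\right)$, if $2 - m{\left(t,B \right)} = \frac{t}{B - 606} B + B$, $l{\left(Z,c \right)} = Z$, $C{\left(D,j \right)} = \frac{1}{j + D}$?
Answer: $- \frac{5820576769}{1560} \approx -3.7311 \cdot 10^{6}$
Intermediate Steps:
$C{\left(D,j \right)} = \frac{1}{D + j}$
$m{\left(t,B \right)} = 2 - B - \frac{B t}{-606 + B}$ ($m{\left(t,B \right)} = 2 - \left(\frac{t}{B - 606} B + B\right) = 2 - \left(\frac{t}{-606 + B} B + B\right) = 2 - \left(\frac{B t}{-606 + B} + B\right) = 2 - \left(B + \frac{B t}{-606 + B}\right) = 2 - B - \frac{B t}{-606 + B}$)
$\left(m{\left(210,l{\left(21,-23 \right)} \right)} + C{\left(-20,260 \right)}\right) \left(-158433 + 484087\right) = \left(\frac{-1212 - 21^{2} + 608 \cdot 21 - 21 \cdot 210}{-606 + 21} + \frac{1}{-20 + 260}\right) \left(-158433 + 484087\right) = \left(\frac{-1212 - 441 + 12768 - 4410}{-585} + \frac{1}{240}\right) 325654 = \left(- \frac{-1212 - 441 + 12768 - 4410}{585} + \frac{1}{240}\right) 325654 = \left(\left(- \frac{1}{585}\right) 6705 + \frac{1}{240}\right) 325654 = \left(- \frac{149}{13} + \frac{1}{240}\right) 325654 = \left(- \frac{35747}{3120}\right) 325654 = - \frac{5820576769}{1560}$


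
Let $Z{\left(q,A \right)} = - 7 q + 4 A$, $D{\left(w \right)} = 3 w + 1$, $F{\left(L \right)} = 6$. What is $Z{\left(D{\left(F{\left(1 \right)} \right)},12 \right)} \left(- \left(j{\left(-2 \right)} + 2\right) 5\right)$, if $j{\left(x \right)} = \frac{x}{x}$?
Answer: $1275$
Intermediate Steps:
$j{\left(x \right)} = 1$
$D{\left(w \right)} = 1 + 3 w$
$Z{\left(D{\left(F{\left(1 \right)} \right)},12 \right)} \left(- \left(j{\left(-2 \right)} + 2\right) 5\right) = \left(- 7 \left(1 + 3 \cdot 6\right) + 4 \cdot 12\right) \left(- \left(1 + 2\right) 5\right) = \left(- 7 \left(1 + 18\right) + 48\right) \left(- 3 \cdot 5\right) = \left(\left(-7\right) 19 + 48\right) \left(\left(-1\right) 15\right) = \left(-133 + 48\right) \left(-15\right) = \left(-85\right) \left(-15\right) = 1275$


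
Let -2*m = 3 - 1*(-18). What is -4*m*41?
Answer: 1722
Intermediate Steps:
m = -21/2 (m = -(3 - 1*(-18))/2 = -(3 + 18)/2 = -½*21 = -21/2 ≈ -10.500)
-4*m*41 = -4*(-21/2)*41 = 42*41 = 1722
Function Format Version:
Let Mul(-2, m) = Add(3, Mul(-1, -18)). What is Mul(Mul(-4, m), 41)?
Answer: 1722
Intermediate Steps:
m = Rational(-21, 2) (m = Mul(Rational(-1, 2), Add(3, Mul(-1, -18))) = Mul(Rational(-1, 2), Add(3, 18)) = Mul(Rational(-1, 2), 21) = Rational(-21, 2) ≈ -10.500)
Mul(Mul(-4, m), 41) = Mul(Mul(-4, Rational(-21, 2)), 41) = Mul(42, 41) = 1722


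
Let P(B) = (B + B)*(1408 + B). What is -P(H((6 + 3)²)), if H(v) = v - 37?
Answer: -127776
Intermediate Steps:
H(v) = -37 + v
P(B) = 2*B*(1408 + B) (P(B) = (2*B)*(1408 + B) = 2*B*(1408 + B))
-P(H((6 + 3)²)) = -2*(-37 + (6 + 3)²)*(1408 + (-37 + (6 + 3)²)) = -2*(-37 + 9²)*(1408 + (-37 + 9²)) = -2*(-37 + 81)*(1408 + (-37 + 81)) = -2*44*(1408 + 44) = -2*44*1452 = -1*127776 = -127776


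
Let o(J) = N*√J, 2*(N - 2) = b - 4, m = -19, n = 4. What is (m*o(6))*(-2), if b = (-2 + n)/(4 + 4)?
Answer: 19*√6/4 ≈ 11.635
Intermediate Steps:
b = ¼ (b = (-2 + 4)/(4 + 4) = 2/8 = 2*(⅛) = ¼ ≈ 0.25000)
N = ⅛ (N = 2 + (¼ - 4)/2 = 2 + (½)*(-15/4) = 2 - 15/8 = ⅛ ≈ 0.12500)
o(J) = √J/8
(m*o(6))*(-2) = -19*√6/8*(-2) = 19*√6/4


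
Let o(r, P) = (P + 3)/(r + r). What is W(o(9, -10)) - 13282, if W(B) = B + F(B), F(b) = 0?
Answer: -239083/18 ≈ -13282.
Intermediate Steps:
o(r, P) = (3 + P)/(2*r) (o(r, P) = (3 + P)/((2*r)) = (3 + P)*(1/(2*r)) = (3 + P)/(2*r))
W(B) = B (W(B) = B + 0 = B)
W(o(9, -10)) - 13282 = (1/2)*(3 - 10)/9 - 13282 = (1/2)*(1/9)*(-7) - 13282 = -7/18 - 13282 = -239083/18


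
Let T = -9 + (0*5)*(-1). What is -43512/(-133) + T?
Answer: 6045/19 ≈ 318.16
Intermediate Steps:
T = -9 (T = -9 + 0*(-1) = -9 + 0 = -9)
-43512/(-133) + T = -43512/(-133) - 9 = -43512*(-1)/133 - 9 = -147*(-296/133) - 9 = 6216/19 - 9 = 6045/19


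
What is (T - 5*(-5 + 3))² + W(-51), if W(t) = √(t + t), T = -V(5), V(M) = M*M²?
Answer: 13225 + I*√102 ≈ 13225.0 + 10.1*I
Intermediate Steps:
V(M) = M³
T = -125 (T = -1*5³ = -1*125 = -125)
W(t) = √2*√t (W(t) = √(2*t) = √2*√t)
(T - 5*(-5 + 3))² + W(-51) = (-125 - 5*(-5 + 3))² + √2*√(-51) = (-125 - 5*(-2))² + √2*(I*√51) = (-125 + 10)² + I*√102 = (-115)² + I*√102 = 13225 + I*√102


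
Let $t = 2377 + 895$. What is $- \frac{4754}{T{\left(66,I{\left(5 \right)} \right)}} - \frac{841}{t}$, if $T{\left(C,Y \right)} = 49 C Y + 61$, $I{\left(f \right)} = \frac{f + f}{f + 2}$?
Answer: $- \frac{19491809}{15316232} \approx -1.2726$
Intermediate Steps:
$I{\left(f \right)} = \frac{2 f}{2 + f}$
$T{\left(C,Y \right)} = 61 + 49 C Y$ ($T{\left(C,Y \right)} = 49 C Y + 61 = 61 + 49 C Y$)
$t = 3272$
$- \frac{4754}{T{\left(66,I{\left(5 \right)} \right)}} - \frac{841}{t} = - \frac{4754}{61 + 49 \cdot 66 \cdot 2 \cdot 5 \frac{1}{2 + 5}} - \frac{841}{3272} = - \frac{4754}{61 + 49 \cdot 66 \cdot 2 \cdot 5 \cdot \frac{1}{7}} - \frac{841}{3272} = - \frac{4754}{61 + 49 \cdot 66 \cdot \frac{10}{7}} - \frac{841}{3272} = - \frac{4754}{61 + 4620} - \frac{841}{3272} = - \frac{4754}{4681} - \frac{841}{3272} = - \frac{19491809}{15316232}$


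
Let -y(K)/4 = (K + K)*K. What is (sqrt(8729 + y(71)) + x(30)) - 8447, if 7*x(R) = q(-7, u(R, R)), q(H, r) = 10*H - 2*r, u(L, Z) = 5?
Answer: -59209/7 + 3*I*sqrt(3511) ≈ -8458.4 + 177.76*I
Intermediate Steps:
q(H, r) = -2*r + 10*H
x(R) = -80/7 (x(R) = (-2*5 + 10*(-7))/7 = (-10 - 70)/7 = (1/7)*(-80) = -80/7)
y(K) = -8*K**2 (y(K) = -4*(K + K)*K = -4*2*K*K = -8*K**2)
(sqrt(8729 + y(71)) + x(30)) - 8447 = (sqrt(8729 - 8*71**2) - 80/7) - 8447 = (sqrt(8729 - 8*5041) - 80/7) - 8447 = (sqrt(8729 - 40328) - 80/7) - 8447 = (sqrt(-31599) - 80/7) - 8447 = (3*I*sqrt(3511) - 80/7) - 8447 = (-80/7 + 3*I*sqrt(3511)) - 8447 = -59209/7 + 3*I*sqrt(3511)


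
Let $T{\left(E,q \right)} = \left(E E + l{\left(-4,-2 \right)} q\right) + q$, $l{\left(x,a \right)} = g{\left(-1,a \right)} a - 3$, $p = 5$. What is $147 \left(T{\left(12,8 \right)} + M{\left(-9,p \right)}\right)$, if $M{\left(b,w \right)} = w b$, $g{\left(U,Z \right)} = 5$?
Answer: $441$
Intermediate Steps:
$l{\left(x,a \right)} = -3 + 5 a$ ($l{\left(x,a \right)} = 5 a - 3 = -3 + 5 a$)
$M{\left(b,w \right)} = b w$
$T{\left(E,q \right)} = E^{2} - 12 q$ ($T{\left(E,q \right)} = \left(E E + \left(-3 + 5 \left(-2\right)\right) q\right) + q = \left(E^{2} + \left(-3 - 10\right) q\right) + q = \left(E^{2} - 13 q\right) + q = E^{2} - 12 q$)
$147 \left(T{\left(12,8 \right)} + M{\left(-9,p \right)}\right) = 147 \left(\left(12^{2} - 96\right) - 45\right) = 147 \left(\left(144 - 96\right) - 45\right) = 147 \left(48 - 45\right) = 147 \cdot 3 = 441$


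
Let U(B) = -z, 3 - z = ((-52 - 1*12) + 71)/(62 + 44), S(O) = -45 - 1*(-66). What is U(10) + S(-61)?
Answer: 1915/106 ≈ 18.066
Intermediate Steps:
S(O) = 21 (S(O) = -45 + 66 = 21)
z = 311/106 (z = 3 - ((-52 - 1*12) + 71)/(62 + 44) = 3 - ((-52 - 12) + 71)/106 = 3 - (-64 + 71)/106 = 3 - 7/106 = 311/106 ≈ 2.9340)
U(B) = -311/106 (U(B) = -1*311/106 = -311/106)
U(10) + S(-61) = -311/106 + 21 = 1915/106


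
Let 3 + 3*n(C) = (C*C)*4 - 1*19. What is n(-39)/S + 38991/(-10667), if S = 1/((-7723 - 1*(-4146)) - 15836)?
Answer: -418436602725/10667 ≈ -3.9227e+7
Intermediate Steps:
n(C) = -22/3 + 4*C**2/3 (n(C) = -1 + ((C*C)*4 - 1*19)/3 = -1 + (C**2*4 - 19)/3 = -1 + (4*C**2 - 19)/3 = -1 + (-19 + 4*C**2)/3 = -1 + (-19/3 + 4*C**2/3) = -22/3 + 4*C**2/3)
S = -1/19413 (S = 1/((-7723 + 4146) - 15836) = 1/(-3577 - 15836) = 1/(-19413) = -1/19413 ≈ -5.1512e-5)
n(-39)/S + 38991/(-10667) = (-22/3 + (4/3)*(-39)**2)/(-1/19413) + 38991/(-10667) = (-22/3 + (4/3)*1521)*(-19413) + 38991*(-1/10667) = (-22/3 + 2028)*(-19413) - 38991/10667 = (6062/3)*(-19413) - 38991/10667 = -39227202 - 38991/10667 = -418436602725/10667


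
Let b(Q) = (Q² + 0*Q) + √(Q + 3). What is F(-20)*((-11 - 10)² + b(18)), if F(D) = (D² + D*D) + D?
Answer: 596700 + 780*√21 ≈ 6.0027e+5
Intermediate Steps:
F(D) = D + 2*D² (F(D) = (D² + D²) + D = 2*D² + D = D + 2*D²)
b(Q) = Q² + √(3 + Q) (b(Q) = (Q² + 0) + √(3 + Q) = Q² + √(3 + Q))
F(-20)*((-11 - 10)² + b(18)) = (-20*(1 + 2*(-20)))*((-11 - 10)² + (18² + √(3 + 18))) = (-20*(1 - 40))*((-21)² + (324 + √21)) = (-20*(-39))*(441 + (324 + √21)) = 780*(765 + √21) = 596700 + 780*√21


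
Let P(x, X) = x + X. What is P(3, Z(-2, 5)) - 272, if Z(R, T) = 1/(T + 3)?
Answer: -2151/8 ≈ -268.88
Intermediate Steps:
Z(R, T) = 1/(3 + T)
P(x, X) = X + x
P(3, Z(-2, 5)) - 272 = (1/(3 + 5) + 3) - 272 = (1/8 + 3) - 272 = 25/8 - 272 = -2151/8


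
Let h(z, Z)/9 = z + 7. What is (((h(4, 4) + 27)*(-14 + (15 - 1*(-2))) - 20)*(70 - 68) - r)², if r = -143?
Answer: 737881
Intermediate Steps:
h(z, Z) = 63 + 9*z (h(z, Z) = 9*(z + 7) = 9*(7 + z) = 63 + 9*z)
(((h(4, 4) + 27)*(-14 + (15 - 1*(-2))) - 20)*(70 - 68) - r)² = ((((63 + 9*4) + 27)*(-14 + (15 - 1*(-2))) - 20)*(70 - 68) - 1*(-143))² = ((((63 + 36) + 27)*(-14 + (15 + 2)) - 20)*2 + 143)² = (((99 + 27)*(-14 + 17) - 20)*2 + 143)² = ((126*3 - 20)*2 + 143)² = ((378 - 20)*2 + 143)² = (358*2 + 143)² = (716 + 143)² = 859² = 737881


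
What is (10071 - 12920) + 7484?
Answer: 4635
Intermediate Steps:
(10071 - 12920) + 7484 = -2849 + 7484 = 4635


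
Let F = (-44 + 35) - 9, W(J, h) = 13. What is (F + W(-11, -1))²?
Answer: 25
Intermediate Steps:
F = -18 (F = -9 - 9 = -18)
(F + W(-11, -1))² = (-18 + 13)² = (-5)² = 25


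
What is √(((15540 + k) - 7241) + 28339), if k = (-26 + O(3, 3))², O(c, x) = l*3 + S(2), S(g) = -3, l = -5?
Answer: 3*√4286 ≈ 196.40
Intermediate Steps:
O(c, x) = -18 (O(c, x) = -5*3 - 3 = -15 - 3 = -18)
k = 1936 (k = (-26 - 18)² = (-44)² = 1936)
√(((15540 + k) - 7241) + 28339) = √(((15540 + 1936) - 7241) + 28339) = √((17476 - 7241) + 28339) = √(10235 + 28339) = √38574 = 3*√4286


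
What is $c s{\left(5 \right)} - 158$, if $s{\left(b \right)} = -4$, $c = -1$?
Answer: $-154$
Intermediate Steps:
$c s{\left(5 \right)} - 158 = \left(-1\right) \left(-4\right) - 158 = 4 - 158 = -154$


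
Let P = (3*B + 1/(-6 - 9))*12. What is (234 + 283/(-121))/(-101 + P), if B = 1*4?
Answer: 140155/25531 ≈ 5.4896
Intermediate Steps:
B = 4
P = 716/5 (P = (3*4 + 1/(-6 - 9))*12 = (12 + 1/(-15))*12 = (12 - 1/15)*12 = (179/15)*12 = 716/5 ≈ 143.20)
(234 + 283/(-121))/(-101 + P) = (234 + 283/(-121))/(-101 + 716/5) = (234 + 283*(-1/121))/(211/5) = (234 - 283/121)*(5/211) = (28031/121)*(5/211) = 140155/25531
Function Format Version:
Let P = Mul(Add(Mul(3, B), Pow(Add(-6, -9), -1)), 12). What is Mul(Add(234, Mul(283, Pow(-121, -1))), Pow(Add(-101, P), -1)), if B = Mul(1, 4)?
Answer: Rational(140155, 25531) ≈ 5.4896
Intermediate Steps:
B = 4
P = Rational(716, 5) (P = Mul(Add(Mul(3, 4), Pow(Add(-6, -9), -1)), 12) = Mul(Add(12, Pow(-15, -1)), 12) = Mul(Add(12, Rational(-1, 15)), 12) = Mul(Rational(179, 15), 12) = Rational(716, 5) ≈ 143.20)
Mul(Add(234, Mul(283, Pow(-121, -1))), Pow(Add(-101, P), -1)) = Mul(Add(234, Mul(283, Pow(-121, -1))), Pow(Add(-101, Rational(716, 5)), -1)) = Mul(Add(234, Mul(283, Rational(-1, 121))), Pow(Rational(211, 5), -1)) = Mul(Add(234, Rational(-283, 121)), Rational(5, 211)) = Mul(Rational(28031, 121), Rational(5, 211)) = Rational(140155, 25531)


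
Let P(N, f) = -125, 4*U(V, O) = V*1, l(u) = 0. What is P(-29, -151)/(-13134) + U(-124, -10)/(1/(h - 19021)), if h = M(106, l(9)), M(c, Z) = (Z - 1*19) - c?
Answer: 7795370609/13134 ≈ 5.9353e+5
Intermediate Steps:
U(V, O) = V/4 (U(V, O) = (V*1)/4 = V/4)
M(c, Z) = -19 + Z - c (M(c, Z) = (Z - 19) - c = (-19 + Z) - c = -19 + Z - c)
h = -125 (h = -19 + 0 - 1*106 = -19 + 0 - 106 = -125)
P(-29, -151)/(-13134) + U(-124, -10)/(1/(h - 19021)) = -125/(-13134) + ((¼)*(-124))/(1/(-125 - 19021)) = -125*(-1/13134) - 31/(1/(-19146)) = 125/13134 - 31/(-1/19146) = 125/13134 - 31*(-19146) = 125/13134 + 593526 = 7795370609/13134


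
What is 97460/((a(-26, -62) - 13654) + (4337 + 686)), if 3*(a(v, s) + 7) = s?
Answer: -73095/6494 ≈ -11.256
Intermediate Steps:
a(v, s) = -7 + s/3
97460/((a(-26, -62) - 13654) + (4337 + 686)) = 97460/(((-7 + (⅓)*(-62)) - 13654) + (4337 + 686)) = 97460/(((-7 - 62/3) - 13654) + 5023) = 97460/((-83/3 - 13654) + 5023) = 97460/(-41045/3 + 5023) = 97460/(-25976/3) = 97460*(-3/25976) = -73095/6494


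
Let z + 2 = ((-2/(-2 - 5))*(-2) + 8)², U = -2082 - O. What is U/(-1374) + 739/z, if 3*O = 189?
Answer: 4611982/298387 ≈ 15.456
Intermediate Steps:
O = 63 (O = (⅓)*189 = 63)
U = -2145 (U = -2082 - 1*63 = -2082 - 63 = -2145)
z = 2606/49 (z = -2 + ((-2/(-2 - 5))*(-2) + 8)² = -2 + ((-2/(-7))*(-2) + 8)² = -2 + (-⅐*(-2)*(-2) + 8)² = -2 + ((2/7)*(-2) + 8)² = -2 + (-4/7 + 8)² = -2 + (52/7)² = -2 + 2704/49 = 2606/49 ≈ 53.184)
U/(-1374) + 739/z = -2145/(-1374) + 739/(2606/49) = -2145*(-1/1374) + 739*(49/2606) = 715/458 + 36211/2606 = 4611982/298387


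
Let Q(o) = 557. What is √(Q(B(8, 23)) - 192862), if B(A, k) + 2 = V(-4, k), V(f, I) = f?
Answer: I*√192305 ≈ 438.53*I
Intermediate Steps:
B(A, k) = -6 (B(A, k) = -2 - 4 = -6)
√(Q(B(8, 23)) - 192862) = √(557 - 192862) = √(-192305) = I*√192305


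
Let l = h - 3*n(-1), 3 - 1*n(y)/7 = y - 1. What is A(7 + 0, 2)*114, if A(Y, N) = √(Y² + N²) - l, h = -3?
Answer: 12312 + 114*√53 ≈ 13142.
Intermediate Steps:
n(y) = 28 - 7*y (n(y) = 21 - 7*(y - 1) = 21 - 7*(-1 + y) = 21 + (7 - 7*y) = 28 - 7*y)
l = -108 (l = -3 - 3*(28 - 7*(-1)) = -3 - 3*(28 + 7) = -3 - 3*35 = -3 - 105 = -108)
A(Y, N) = 108 + √(N² + Y²) (A(Y, N) = √(Y² + N²) - 1*(-108) = √(N² + Y²) + 108 = 108 + √(N² + Y²))
A(7 + 0, 2)*114 = (108 + √(2² + (7 + 0)²))*114 = (108 + √(4 + 7²))*114 = (108 + √(4 + 49))*114 = (108 + √53)*114 = 12312 + 114*√53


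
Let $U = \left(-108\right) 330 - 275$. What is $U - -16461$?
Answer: $-19454$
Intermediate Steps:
$U = -35915$ ($U = -35640 - 275 = -35915$)
$U - -16461 = -35915 - -16461 = -35915 + 16461 = -19454$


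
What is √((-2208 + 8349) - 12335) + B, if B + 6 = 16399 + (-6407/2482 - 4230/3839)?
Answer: 156163933081/9528398 + I*√6194 ≈ 16389.0 + 78.702*I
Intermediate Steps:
B = 156163933081/9528398 (B = -6 + (16399 + (-6407/2482 - 4230/3839)) = -6 + (16399 - 35095333/9528398) = -6 + 156221103469/9528398 = 156163933081/9528398 ≈ 16389.)
√((-2208 + 8349) - 12335) + B = √((-2208 + 8349) - 12335) + 156163933081/9528398 = √(6141 - 12335) + 156163933081/9528398 = √(-6194) + 156163933081/9528398 = I*√6194 + 156163933081/9528398 = 156163933081/9528398 + I*√6194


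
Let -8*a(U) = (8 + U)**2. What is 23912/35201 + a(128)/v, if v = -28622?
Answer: 382896988/503761511 ≈ 0.76008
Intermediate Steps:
a(U) = -(8 + U)**2/8
23912/35201 + a(128)/v = 23912/35201 - (8 + 128)**2/8/(-28622) = 23912*(1/35201) - 1/8*136**2*(-1/28622) = 23912/35201 - 1/8*18496*(-1/28622) = 23912/35201 - 2312*(-1/28622) = 23912/35201 + 1156/14311 = 382896988/503761511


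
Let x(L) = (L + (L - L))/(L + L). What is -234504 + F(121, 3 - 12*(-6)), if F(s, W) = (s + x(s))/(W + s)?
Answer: -91925325/392 ≈ -2.3450e+5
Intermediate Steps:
x(L) = ½ (x(L) = (L + 0)/((2*L)) = L*(1/(2*L)) = ½)
F(s, W) = (½ + s)/(W + s) (F(s, W) = (s + ½)/(W + s) = (½ + s)/(W + s))
-234504 + F(121, 3 - 12*(-6)) = -234504 + (½ + 121)/((3 - 12*(-6)) + 121) = -234504 + (243/2)/((3 + 72) + 121) = -234504 + (243/2)/(75 + 121) = -234504 + (243/2)/196 = -234504 + (1/196)*(243/2) = -234504 + 243/392 = -91925325/392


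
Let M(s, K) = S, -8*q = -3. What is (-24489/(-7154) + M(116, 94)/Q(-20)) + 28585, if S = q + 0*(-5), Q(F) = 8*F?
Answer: 130893799829/4578560 ≈ 28588.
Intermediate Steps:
q = 3/8 (q = -⅛*(-3) = 3/8 ≈ 0.37500)
S = 3/8 (S = 3/8 + 0*(-5) = 3/8 + 0 = 3/8 ≈ 0.37500)
M(s, K) = 3/8
(-24489/(-7154) + M(116, 94)/Q(-20)) + 28585 = (-24489/(-7154) + 3/(8*((8*(-20))))) + 28585 = (-24489*(-1/7154) + (3/8)/(-160)) + 28585 = (24489/7154 + (3/8)*(-1/160)) + 28585 = (24489/7154 - 3/1280) + 28585 = 15662229/4578560 + 28585 = 130893799829/4578560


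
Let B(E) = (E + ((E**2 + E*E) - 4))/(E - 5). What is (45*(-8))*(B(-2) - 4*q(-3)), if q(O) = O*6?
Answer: -180720/7 ≈ -25817.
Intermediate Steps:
q(O) = 6*O
B(E) = (-4 + E + 2*E**2)/(-5 + E) (B(E) = (E + ((E**2 + E**2) - 4))/(-5 + E) = (E + (2*E**2 - 4))/(-5 + E) = (E + (-4 + 2*E**2))/(-5 + E) = (-4 + E + 2*E**2)/(-5 + E))
(45*(-8))*(B(-2) - 4*q(-3)) = (45*(-8))*((-4 - 2 + 2*(-2)**2)/(-5 - 2) - 24*(-3)) = -360*((-4 - 2 + 2*4)/(-7) - 4*(-18)) = -360*(-(-4 - 2 + 8)/7 + 72) = -360*(-1/7*2 + 72) = -360*(-2/7 + 72) = -360*502/7 = -180720/7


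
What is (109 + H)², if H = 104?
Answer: 45369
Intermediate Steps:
(109 + H)² = (109 + 104)² = 213² = 45369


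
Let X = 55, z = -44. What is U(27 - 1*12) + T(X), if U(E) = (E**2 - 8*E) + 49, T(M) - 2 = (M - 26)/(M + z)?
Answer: 1745/11 ≈ 158.64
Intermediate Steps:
T(M) = 2 + (-26 + M)/(-44 + M) (T(M) = 2 + (M - 26)/(M - 44) = 2 + (-26 + M)/(-44 + M))
U(E) = 49 + E**2 - 8*E
U(27 - 1*12) + T(X) = (49 + (27 - 1*12)**2 - 8*(27 - 1*12)) + 3*(-38 + 55)/(-44 + 55) = (49 + (27 - 12)**2 - 8*(27 - 12)) + 3*17/11 = (49 + 15**2 - 8*15) + 3*(1/11)*17 = (49 + 225 - 120) + 51/11 = 154 + 51/11 = 1745/11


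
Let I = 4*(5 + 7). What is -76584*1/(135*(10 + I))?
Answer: -12764/1305 ≈ -9.7808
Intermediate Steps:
I = 48 (I = 4*12 = 48)
-76584*1/(135*(10 + I)) = -76584*1/(135*(10 + 48)) = -76584/(135*58) = -76584/7830 = -76584*1/7830 = -12764/1305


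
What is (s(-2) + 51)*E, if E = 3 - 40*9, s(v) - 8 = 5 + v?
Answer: -22134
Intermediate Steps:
s(v) = 13 + v (s(v) = 8 + (5 + v) = 13 + v)
E = -357 (E = 3 - 360 = -357)
(s(-2) + 51)*E = ((13 - 2) + 51)*(-357) = (11 + 51)*(-357) = 62*(-357) = -22134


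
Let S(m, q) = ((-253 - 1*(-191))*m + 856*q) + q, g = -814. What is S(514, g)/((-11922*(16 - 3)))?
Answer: 364733/77493 ≈ 4.7067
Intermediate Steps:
S(m, q) = -62*m + 857*q (S(m, q) = ((-253 + 191)*m + 856*q) + q = (-62*m + 856*q) + q = -62*m + 857*q)
S(514, g)/((-11922*(16 - 3))) = (-62*514 + 857*(-814))/((-11922*(16 - 3))) = (-31868 - 697598)/((-11922*13)) = -729466/(-154986) = -729466*(-1/154986) = 364733/77493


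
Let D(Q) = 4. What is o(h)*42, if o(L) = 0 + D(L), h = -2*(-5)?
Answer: 168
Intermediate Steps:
h = 10
o(L) = 4 (o(L) = 0 + 4 = 4)
o(h)*42 = 4*42 = 168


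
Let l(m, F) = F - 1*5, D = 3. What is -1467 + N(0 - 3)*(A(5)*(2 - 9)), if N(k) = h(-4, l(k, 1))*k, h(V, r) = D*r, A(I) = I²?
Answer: -7767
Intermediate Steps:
l(m, F) = -5 + F (l(m, F) = F - 5 = -5 + F)
h(V, r) = 3*r
N(k) = -12*k (N(k) = (3*(-5 + 1))*k = (3*(-4))*k = -12*k)
-1467 + N(0 - 3)*(A(5)*(2 - 9)) = -1467 + (-12*(0 - 3))*(5²*(2 - 9)) = -1467 + (-12*(-3))*(25*(-7)) = -1467 + 36*(-175) = -1467 - 6300 = -7767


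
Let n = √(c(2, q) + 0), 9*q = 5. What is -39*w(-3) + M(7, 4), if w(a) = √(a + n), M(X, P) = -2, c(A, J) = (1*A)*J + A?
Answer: -2 - 13*I*√(27 - 6*√7) ≈ -2.0 - 43.361*I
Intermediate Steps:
q = 5/9 (q = (⅑)*5 = 5/9 ≈ 0.55556)
c(A, J) = A + A*J (c(A, J) = A*J + A = A + A*J)
n = 2*√7/3 (n = √(2*(1 + 5/9) + 0) = √(2*(14/9) + 0) = √(28/9 + 0) = √(28/9) = 2*√7/3 ≈ 1.7638)
w(a) = √(a + 2*√7/3)
-39*w(-3) + M(7, 4) = -13*√(6*√7 + 9*(-3)) - 2 = -13*√(6*√7 - 27) - 2 = -13*√(-27 + 6*√7) - 2 = -2 - 13*√(-27 + 6*√7)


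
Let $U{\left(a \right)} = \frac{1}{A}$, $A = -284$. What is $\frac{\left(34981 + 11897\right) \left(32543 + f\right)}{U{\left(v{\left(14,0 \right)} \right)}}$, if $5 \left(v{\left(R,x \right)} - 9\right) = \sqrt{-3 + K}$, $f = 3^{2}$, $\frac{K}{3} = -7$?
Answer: $-433376234304$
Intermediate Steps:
$K = -21$ ($K = 3 \left(-7\right) = -21$)
$f = 9$
$v{\left(R,x \right)} = 9 + \frac{2 i \sqrt{6}}{5}$ ($v{\left(R,x \right)} = 9 + \frac{\sqrt{-3 - 21}}{5} = 9 + \frac{\sqrt{-24}}{5} = 9 + \frac{2 i \sqrt{6}}{5}$)
$U{\left(a \right)} = - \frac{1}{284}$ ($U{\left(a \right)} = \frac{1}{-284} = - \frac{1}{284}$)
$\frac{\left(34981 + 11897\right) \left(32543 + f\right)}{U{\left(v{\left(14,0 \right)} \right)}} = \frac{\left(34981 + 11897\right) \left(32543 + 9\right)}{- \frac{1}{284}} = 46878 \cdot 32552 \left(-284\right) = 1525972656 \left(-284\right) = -433376234304$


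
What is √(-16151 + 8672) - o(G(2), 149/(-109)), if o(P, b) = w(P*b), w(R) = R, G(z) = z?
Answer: 298/109 + 3*I*√831 ≈ 2.7339 + 86.481*I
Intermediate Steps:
o(P, b) = P*b
√(-16151 + 8672) - o(G(2), 149/(-109)) = √(-16151 + 8672) - 2*149/(-109) = √(-7479) - 2*149*(-1/109) = 3*I*√831 - 2*(-149)/109 = 3*I*√831 - 1*(-298/109) = 3*I*√831 + 298/109 = 298/109 + 3*I*√831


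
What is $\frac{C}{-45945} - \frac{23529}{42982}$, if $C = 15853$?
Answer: $- \frac{1762433551}{1974807990} \approx -0.89246$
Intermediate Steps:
$\frac{C}{-45945} - \frac{23529}{42982} = \frac{15853}{-45945} - \frac{23529}{42982} = 15853 \left(- \frac{1}{45945}\right) - \frac{23529}{42982} = - \frac{15853}{45945} - \frac{23529}{42982} = - \frac{1762433551}{1974807990}$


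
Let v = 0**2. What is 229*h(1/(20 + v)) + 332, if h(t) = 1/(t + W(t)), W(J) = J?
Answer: 2622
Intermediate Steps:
v = 0
h(t) = 1/(2*t) (h(t) = 1/(t + t) = 1/(2*t))
229*h(1/(20 + v)) + 332 = 229*(1/(2*(1/(20 + 0)))) + 332 = 229*(1/(2*(1/20))) + 332 = 229*((1/2)*20) + 332 = 229*10 + 332 = 2290 + 332 = 2622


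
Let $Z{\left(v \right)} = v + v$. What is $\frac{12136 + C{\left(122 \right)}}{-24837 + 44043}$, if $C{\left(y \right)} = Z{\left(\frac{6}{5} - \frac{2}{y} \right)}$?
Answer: $\frac{1851101}{2928915} \approx 0.63201$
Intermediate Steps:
$Z{\left(v \right)} = 2 v$
$C{\left(y \right)} = \frac{12}{5} - \frac{4}{y}$ ($C{\left(y \right)} = 2 \left(\frac{6}{5} - \frac{2}{y}\right) = \frac{12}{5} - \frac{4}{y}$)
$\frac{12136 + C{\left(122 \right)}}{-24837 + 44043} = \frac{12136 + \left(\frac{12}{5} - \frac{4}{122}\right)}{-24837 + 44043} = \frac{12136 + \left(\frac{12}{5} - \frac{2}{61}\right)}{19206} = \left(12136 + \left(\frac{12}{5} - \frac{2}{61}\right)\right) \frac{1}{19206} = \left(12136 + \frac{722}{305}\right) \frac{1}{19206} = \frac{3702202}{305} \cdot \frac{1}{19206} = \frac{1851101}{2928915}$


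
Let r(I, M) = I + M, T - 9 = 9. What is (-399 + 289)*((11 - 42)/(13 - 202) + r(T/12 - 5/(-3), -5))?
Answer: 34705/189 ≈ 183.62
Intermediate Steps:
T = 18 (T = 9 + 9 = 18)
(-399 + 289)*((11 - 42)/(13 - 202) + r(T/12 - 5/(-3), -5)) = (-399 + 289)*((11 - 42)/(13 - 202) + ((18/12 - 5/(-3)) - 5)) = -110*(-31/(-189) + ((18*(1/12) - 5*(-⅓)) - 5)) = -110*(-31*(-1/189) + ((3/2 + 5/3) - 5)) = -110*(31/189 + (19/6 - 5)) = -110*(31/189 - 11/6) = -110*(-631/378) = 34705/189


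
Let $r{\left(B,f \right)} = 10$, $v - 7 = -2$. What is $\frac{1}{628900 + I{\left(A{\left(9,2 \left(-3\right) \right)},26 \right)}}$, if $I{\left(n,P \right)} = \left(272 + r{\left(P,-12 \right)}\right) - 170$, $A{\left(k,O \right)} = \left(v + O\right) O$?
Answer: $\frac{1}{629012} \approx 1.5898 \cdot 10^{-6}$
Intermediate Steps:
$v = 5$ ($v = 7 - 2 = 5$)
$A{\left(k,O \right)} = O \left(5 + O\right)$ ($A{\left(k,O \right)} = \left(5 + O\right) O = O \left(5 + O\right)$)
$I{\left(n,P \right)} = 112$ ($I{\left(n,P \right)} = \left(272 + 10\right) - 170 = 282 - 170 = 112$)
$\frac{1}{628900 + I{\left(A{\left(9,2 \left(-3\right) \right)},26 \right)}} = \frac{1}{628900 + 112} = \frac{1}{629012}$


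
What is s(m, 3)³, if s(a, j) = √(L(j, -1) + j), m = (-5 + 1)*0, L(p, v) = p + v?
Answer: 5*√5 ≈ 11.180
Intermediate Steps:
m = 0 (m = -4*0 = 0)
s(a, j) = √(-1 + 2*j) (s(a, j) = √((j - 1) + j) = √((-1 + j) + j) = √(-1 + 2*j))
s(m, 3)³ = (√(-1 + 2*3))³ = (√(-1 + 6))³ = (√5)³ = 5*√5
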